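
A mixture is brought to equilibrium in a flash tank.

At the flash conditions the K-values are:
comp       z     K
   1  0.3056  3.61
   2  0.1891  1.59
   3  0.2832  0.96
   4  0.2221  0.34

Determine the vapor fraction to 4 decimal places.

ψ = 0.8171

Newton–Raphson from ψ = 0.66:
  ψ = 0.6600: g = 0.10191, g' = -0.6191 → ψ = 0.8246
  ψ = 0.8246: g = -0.00525, g' = -0.7055 → ψ = 0.8172
  ψ = 0.8172: g = -0.00003, g' = -0.6984 → ψ = 0.8171
Converged at ψ = 0.8171.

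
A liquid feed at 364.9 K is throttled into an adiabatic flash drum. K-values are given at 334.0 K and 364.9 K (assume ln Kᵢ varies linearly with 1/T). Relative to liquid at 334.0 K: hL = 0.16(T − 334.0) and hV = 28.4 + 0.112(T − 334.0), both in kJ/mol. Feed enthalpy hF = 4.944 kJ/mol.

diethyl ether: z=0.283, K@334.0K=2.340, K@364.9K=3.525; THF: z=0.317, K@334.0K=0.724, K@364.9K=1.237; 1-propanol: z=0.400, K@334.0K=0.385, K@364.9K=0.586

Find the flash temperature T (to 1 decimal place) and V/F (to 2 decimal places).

T = 337.5 K, V/F = 0.16

Adiabatic flash: solve Rachford–Rice at each trial T, then check hF = ψ·hV(T) + (1−ψ)·hL(T).
  T = 334.0 K: K = (2.340, 0.724, 0.385), RR gives ψ = 0.071, H_out = 2.007 kJ/mol
  T = 364.9 K: K = (3.525, 1.237, 0.586), RR gives ψ = 0.946, H_out = 30.410 kJ/mol
  T = 349.4 K: K = (2.896, 0.957, 0.479), RR gives ψ = 0.457, H_out = 15.109 kJ/mol
  T = 341.7 K: K = (2.610, 0.835, 0.431), RR gives ψ = 0.258, H_out = 8.473 kJ/mol
  T = 337.9 K: K = (2.474, 0.779, 0.408), RR gives ψ = 0.165, H_out = 5.291 kJ/mol
  T = 335.9 K: K = (2.405, 0.750, 0.396), RR gives ψ = 0.117, H_out = 3.614 kJ/mol
Linear interpolation between T = 335.9 (H_out = 3.614) and T = 337.9 (H_out = 5.291) on hF = 4.944 gives T ≈ 337.5 K, at which ψ = 0.16.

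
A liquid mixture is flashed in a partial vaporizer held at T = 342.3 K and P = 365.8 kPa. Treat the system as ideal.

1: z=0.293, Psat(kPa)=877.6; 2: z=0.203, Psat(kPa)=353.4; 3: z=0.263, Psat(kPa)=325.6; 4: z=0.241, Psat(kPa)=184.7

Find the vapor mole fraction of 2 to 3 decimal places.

y_2 = 0.201

Raoult's law: Kᵢ = Pᵢˢᵃᵗ/P = Pᵢˢᵃᵗ/365.8.
  K_1 = 877.6/365.8 = 2.39913, K_2 = 353.4/365.8 = 0.96610, K_3 = 325.6/365.8 = 0.89010, K_4 = 184.7/365.8 = 0.50492
Rachford–Rice: g(β) = Σ zᵢ(Kᵢ−1)/(1+β(Kᵢ−1)) = 0.
Check two-phase: ΣzᵢKᵢ = 1.255 > 1 and Σzᵢ/Kᵢ = 1.105 > 1, so g(0) = 0.255 > 0 and g(1) = -0.105 < 0.
Newton iteration, β⁰ = 0.5:
  β = 0.500: g = 0.0451, g' = -0.307 → β = 0.647
  β = 0.647: g = 0.0015, g' = -0.290 → β = 0.652
Converged at β = 0.652.
Compositions from xᵢ = zᵢ/(1+β(Kᵢ−1)), yᵢ = Kᵢxᵢ:
  1: x = 0.153, y = 0.368
  2: x = 0.208, y = 0.201
  3: x = 0.283, y = 0.252
  4: x = 0.356, y = 0.180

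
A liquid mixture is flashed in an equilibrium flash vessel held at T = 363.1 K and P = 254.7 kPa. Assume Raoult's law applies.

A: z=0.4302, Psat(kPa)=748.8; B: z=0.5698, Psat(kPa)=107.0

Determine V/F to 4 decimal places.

Raoult's law: Kᵢ = Pᵢˢᵃᵗ/P = Pᵢˢᵃᵗ/254.7.
  K_A = 748.8/254.7 = 2.939929, K_B = 107.0/254.7 = 0.420102
Binary case is linear: z₁(K₁−1)(1+V/F(K₂−1)) + z₂(K₂−1)(1+V/F(K₁−1)) = 0
⇒ V/F = [z₁(K₁−1)+z₂(K₂−1)] / [−(K₁−1)(K₂−1)] = 0.50413/1.12496 = 0.4481

V/F = 0.4481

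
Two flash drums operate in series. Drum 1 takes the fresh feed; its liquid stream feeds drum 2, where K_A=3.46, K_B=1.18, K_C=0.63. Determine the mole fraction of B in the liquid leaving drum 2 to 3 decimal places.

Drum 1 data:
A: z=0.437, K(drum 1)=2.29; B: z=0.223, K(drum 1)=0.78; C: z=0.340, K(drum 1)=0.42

x_B (drum 2) = 0.220

Drum 1:
Let ψ₁ = V/F and solve Σ zᵢ(Kᵢ−1)/(1+ψ₁(Kᵢ−1)) = 0.
Feasibility: ΣzᵢKᵢ = 1.317, Σzᵢ/Kᵢ = 1.286 — both > 1, two phases present.
Iterate (Newton) starting at ψ₁ = 0.5:
  ψ₁ = 0.500: g = 0.0098, g' = -0.509 → ψ₁ = 0.519
Converged at ψ₁ = 0.519.
Drum-1 compositions:
  A: x = 0.262, y = 0.599
  B: x = 0.252, y = 0.196
  C: x = 0.487, y = 0.204
Drum-2 feed = drum-1 liquid: z₂ = (0.2617, 0.2518, 0.4865).
Drum 2:
Material balance + equilibrium reduce to Σ zᵢ(Kᵢ−1)/(1+ψ₂(Kᵢ−1)) = 0.
Check two-phase: ΣzᵢKᵢ = 1.509 > 1 and Σzᵢ/Kᵢ = 1.061 > 1, so g(0) = 0.509 > 0 and g(1) = -0.061 < 0.
Newton–Raphson from ψ₂ = 0.44:
  ψ₂ = 0.440: g = 0.1361, g' = -0.467 → ψ₂ = 0.731
  ψ₂ = 0.731: g = 0.0232, g' = -0.334 → ψ₂ = 0.801
  ψ₂ = 0.801: g = 0.0005, g' = -0.320 → ψ₂ = 0.803
Converged at ψ₂ = 0.803.
  A: x = 0.088, y = 0.304
  B: x = 0.220, y = 0.260
  C: x = 0.692, y = 0.436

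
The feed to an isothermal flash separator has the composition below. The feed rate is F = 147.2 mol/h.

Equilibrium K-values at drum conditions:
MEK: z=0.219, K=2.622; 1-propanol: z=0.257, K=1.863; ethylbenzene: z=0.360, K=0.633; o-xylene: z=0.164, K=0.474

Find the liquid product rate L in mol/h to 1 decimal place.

Let ψ = V/F and solve Σ zᵢ(Kᵢ−1)/(1+ψ(Kᵢ−1)) = 0.
Check two-phase: ΣzᵢKᵢ = 1.359 > 1 and Σzᵢ/Kᵢ = 1.136 > 1, so g(0) = 0.359 > 0 and g(1) = -0.136 < 0.
Newton iteration, ψ⁰ = 0.5:
  ψ = 0.500: g = 0.0722, g' = -0.425 → ψ = 0.670
  ψ = 0.670: g = 0.0024, g' = -0.403 → ψ = 0.676
Converged at ψ = 0.676.
Then V = ψ·F = 0.6758·147.2 = 99.5 mol/h and L = F − V = 47.7 mol/h.

L = 47.7 mol/h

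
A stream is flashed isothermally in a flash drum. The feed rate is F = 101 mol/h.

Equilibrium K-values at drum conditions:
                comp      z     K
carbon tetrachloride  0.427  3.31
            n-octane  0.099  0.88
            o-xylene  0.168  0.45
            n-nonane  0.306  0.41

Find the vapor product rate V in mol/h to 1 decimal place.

V = 58.4 mol/h

Let ψ = V/F and solve Σ zᵢ(Kᵢ−1)/(1+ψ(Kᵢ−1)) = 0.
Check two-phase: ΣzᵢKᵢ = 1.702 > 1 and Σzᵢ/Kᵢ = 1.361 > 1, so g(0) = 0.702 > 0 and g(1) = -0.361 < 0.
Newton iteration, ψ⁰ = 0.5:
  ψ = 0.500: g = 0.0615, g' = -0.803 → ψ = 0.577
  ψ = 0.577: g = 0.0013, g' = -0.774 → ψ = 0.578
Converged at ψ = 0.578.
Then V = ψ·F = 0.5783·101 = 58.4 mol/h and L = F − V = 42.6 mol/h.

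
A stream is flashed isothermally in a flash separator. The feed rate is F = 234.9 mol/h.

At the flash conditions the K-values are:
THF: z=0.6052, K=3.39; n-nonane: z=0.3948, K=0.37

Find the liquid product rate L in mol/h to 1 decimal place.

Let β = V/F and solve Σ zᵢ(Kᵢ−1)/(1+β(Kᵢ−1)) = 0.
Check two-phase: ΣzᵢKᵢ = 2.1977 > 1 and Σzᵢ/Kᵢ = 1.2456 > 1, so g(0) = 1.1977 > 0 and g(1) = -0.2456 < 0.
Iterate (Newton) starting at β = 0.5:
  β = 0.5000: g = 0.29586, g' = -1.0515 → β = 0.7814
  β = 0.7814: g = 0.01454, g' = -1.0283 → β = 0.7955
  β = 0.7955: g = -0.00008, g' = -1.0404 → β = 0.7954
Converged at β = 0.7954.
Then V = β·F = 0.7954·234.9 = 186.9 mol/h and L = F − V = 48.0 mol/h.

L = 48.0 mol/h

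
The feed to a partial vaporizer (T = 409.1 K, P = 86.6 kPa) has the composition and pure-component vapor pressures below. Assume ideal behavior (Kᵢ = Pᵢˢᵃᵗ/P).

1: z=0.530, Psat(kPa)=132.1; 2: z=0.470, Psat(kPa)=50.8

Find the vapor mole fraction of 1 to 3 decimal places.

y_1 = 0.672

Raoult's law: Kᵢ = Pᵢˢᵃᵗ/P = Pᵢˢᵃᵗ/86.6.
  K_1 = 132.1/86.6 = 1.52540, K_2 = 50.8/86.6 = 0.58661
Material balance + equilibrium reduce to Σ zᵢ(Kᵢ−1)/(1+ψ(Kᵢ−1)) = 0.
Check two-phase: ΣzᵢKᵢ = 1.084 > 1 and Σzᵢ/Kᵢ = 1.149 > 1, so g(0) = 0.084 > 0 and g(1) = -0.149 < 0.
Binary case is linear: z₁(K₁−1)(1+ψ(K₂−1)) + z₂(K₂−1)(1+ψ(K₁−1)) = 0
⇒ ψ = [z₁(K₁−1)+z₂(K₂−1)] / [−(K₁−1)(K₂−1)] = 0.0842/0.2172 = 0.388
Compositions from xᵢ = zᵢ/(1+ψ(Kᵢ−1)), yᵢ = Kᵢxᵢ:
  1: x = 0.440, y = 0.672
  2: x = 0.560, y = 0.328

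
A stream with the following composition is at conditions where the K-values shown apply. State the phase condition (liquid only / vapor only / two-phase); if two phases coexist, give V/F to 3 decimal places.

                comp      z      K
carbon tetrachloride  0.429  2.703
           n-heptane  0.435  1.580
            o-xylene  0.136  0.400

ΣzᵢKᵢ = 1.901; Σzᵢ/Kᵢ = 0.774.
Since Σzᵢ/Kᵢ < 1 the mixture is above its dew point — single vapor phase.

vapor only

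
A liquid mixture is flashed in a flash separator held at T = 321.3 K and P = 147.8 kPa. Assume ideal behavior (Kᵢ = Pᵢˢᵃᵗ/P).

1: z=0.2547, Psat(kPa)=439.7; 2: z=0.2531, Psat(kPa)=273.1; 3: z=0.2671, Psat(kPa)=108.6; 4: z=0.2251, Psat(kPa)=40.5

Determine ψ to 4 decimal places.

ψ = 0.5980

Raoult's law: Kᵢ = Pᵢˢᵃᵗ/P = Pᵢˢᵃᵗ/147.8.
  K_1 = 439.7/147.8 = 2.974966, K_2 = 273.1/147.8 = 1.847767, K_3 = 108.6/147.8 = 0.734777, K_4 = 40.5/147.8 = 0.274019
Let ψ = V/F and solve Σ zᵢ(Kᵢ−1)/(1+ψ(Kᵢ−1)) = 0.
Check two-phase: ΣzᵢKᵢ = 1.4833 > 1 and Σzᵢ/Kᵢ = 1.4076 > 1, so g(0) = 0.4833 > 0 and g(1) = -0.4076 < 0.
Iterate (Newton) starting at ψ = 0.4:
  ψ = 0.4000: g = 0.13171, g' = -0.6706 → ψ = 0.5964
  ψ = 0.5964: g = 0.00113, g' = -0.6852 → ψ = 0.5980
Converged at ψ = 0.5980.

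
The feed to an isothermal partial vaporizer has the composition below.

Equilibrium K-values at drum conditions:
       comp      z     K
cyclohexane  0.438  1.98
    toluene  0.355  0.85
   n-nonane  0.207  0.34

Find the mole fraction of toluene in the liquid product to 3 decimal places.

Let ψ = V/F and solve Σ zᵢ(Kᵢ−1)/(1+ψ(Kᵢ−1)) = 0.
g(0) = ΣzᵢKᵢ − 1 = 0.239 and g(1) = 1 − Σzᵢ/Kᵢ = -0.248, so a root lies in (0, 1).
Iterate (Newton) starting at ψ = 0.59:
  ψ = 0.590: g = -0.0102, g' = -0.420 → ψ = 0.566
Converged at ψ = 0.566.
Compositions from xᵢ = zᵢ/(1+ψ(Kᵢ−1)), yᵢ = Kᵢxᵢ:
  cyclohexane: x = 0.282, y = 0.558
  toluene: x = 0.388, y = 0.330
  n-nonane: x = 0.330, y = 0.112

x_toluene = 0.388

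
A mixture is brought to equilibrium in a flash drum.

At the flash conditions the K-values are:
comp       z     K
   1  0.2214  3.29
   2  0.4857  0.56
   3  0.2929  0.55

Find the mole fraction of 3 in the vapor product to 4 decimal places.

Iterate (Newton) starting at ψ = 0.49:
  ψ = 0.4900: g = -0.20262, g' = -0.5083 → ψ = 0.0913
  ψ = 0.0913: g = 0.05918, g' = -0.9607 → ψ = 0.1530
  ψ = 0.1530: g = 0.00481, g' = -0.8133 → ψ = 0.1589
Converged at ψ = 0.1589.
Compositions from xᵢ = zᵢ/(1+ψ(Kᵢ−1)), yᵢ = Kᵢxᵢ:
  1: x = 0.1623, y = 0.5341
  2: x = 0.5222, y = 0.2924
  3: x = 0.3155, y = 0.1735

y_3 = 0.1735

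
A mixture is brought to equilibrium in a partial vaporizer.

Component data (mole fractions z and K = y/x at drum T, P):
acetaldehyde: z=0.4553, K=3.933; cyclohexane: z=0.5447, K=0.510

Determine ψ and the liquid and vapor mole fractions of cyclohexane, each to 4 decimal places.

Newton–Raphson from ψ = 0.54:
  ψ = 0.5400: g = 0.15389, g' = -0.8285 → ψ = 0.7257
  ψ = 0.7257: g = 0.01263, g' = -0.7151 → ψ = 0.7434
  ψ = 0.7434: g = 0.00004, g' = -0.7108 → ψ = 0.7435
Converged at ψ = 0.7435.
Compositions from xᵢ = zᵢ/(1+ψ(Kᵢ−1)), yᵢ = Kᵢxᵢ:
  acetaldehyde: x = 0.1431, y = 0.5630
  cyclohexane: x = 0.8569, y = 0.4370

ψ = 0.7435, x_cyclohexane = 0.8569, y_cyclohexane = 0.4370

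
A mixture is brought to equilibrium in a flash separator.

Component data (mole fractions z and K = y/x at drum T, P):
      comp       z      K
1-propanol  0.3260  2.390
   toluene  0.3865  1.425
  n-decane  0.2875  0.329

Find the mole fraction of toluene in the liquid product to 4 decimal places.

Material balance + equilibrium reduce to Σ zᵢ(Kᵢ−1)/(1+V/F(Kᵢ−1)) = 0.
Check two-phase: ΣzᵢKᵢ = 1.4245 > 1 and Σzᵢ/Kᵢ = 1.2815 > 1, so g(0) = 0.4245 > 0 and g(1) = -0.2815 < 0.
Iterate (Newton) starting at V/F = 0.41:
  V/F = 0.4100: g = 0.16240, g' = -0.5525 → V/F = 0.7039
  V/F = 0.7039: g = -0.01012, g' = -0.6672 → V/F = 0.6888
  V/F = 0.6888: g = -0.00010, g' = -0.6536 → V/F = 0.6886
Converged at V/F = 0.6886.
Compositions from xᵢ = zᵢ/(1+V/F(Kᵢ−1)), yᵢ = Kᵢxᵢ:
  1-propanol: x = 0.1666, y = 0.3981
  toluene: x = 0.2990, y = 0.4261
  n-decane: x = 0.5344, y = 0.1758

x_toluene = 0.2990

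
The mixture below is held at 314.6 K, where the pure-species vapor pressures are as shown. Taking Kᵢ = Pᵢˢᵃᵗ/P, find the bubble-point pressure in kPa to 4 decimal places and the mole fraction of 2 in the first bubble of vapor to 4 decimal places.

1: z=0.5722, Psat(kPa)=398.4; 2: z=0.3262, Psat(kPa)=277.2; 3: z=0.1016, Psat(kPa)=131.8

Pbub = 331.7780 kPa, y_2 = 0.2725

At the bubble point ψ → 0, so ΣzᵢKᵢ = 1 with Kᵢ = Pᵢˢᵃᵗ/P ⇒ P = ΣzᵢPᵢˢᵃᵗ.
P = 0.5722·398.4 + 0.3262·277.2 + 0.1016·131.8 = 331.7780 kPa
yᵢ = zᵢPᵢˢᵃᵗ/P ⇒ y_2 = 0.3262·277.2/331.7780 = 0.2725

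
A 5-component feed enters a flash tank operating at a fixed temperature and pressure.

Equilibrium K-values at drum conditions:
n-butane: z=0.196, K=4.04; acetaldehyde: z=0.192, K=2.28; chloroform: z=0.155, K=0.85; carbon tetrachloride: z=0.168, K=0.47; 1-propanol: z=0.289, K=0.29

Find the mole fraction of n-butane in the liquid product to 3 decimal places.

Newton iteration, β⁰ = 0.61:
  β = 0.610: g = -0.1724, g' = -0.882 → β = 0.415
  β = 0.415: g = -0.0055, g' = -0.863 → β = 0.408
Converged at β = 0.408.
Compositions from xᵢ = zᵢ/(1+β(Kᵢ−1)), yᵢ = Kᵢxᵢ:
  n-butane: x = 0.087, y = 0.353
  acetaldehyde: x = 0.126, y = 0.288
  chloroform: x = 0.165, y = 0.140
  carbon tetrachloride: x = 0.214, y = 0.101
  1-propanol: x = 0.407, y = 0.118

x_n-butane = 0.087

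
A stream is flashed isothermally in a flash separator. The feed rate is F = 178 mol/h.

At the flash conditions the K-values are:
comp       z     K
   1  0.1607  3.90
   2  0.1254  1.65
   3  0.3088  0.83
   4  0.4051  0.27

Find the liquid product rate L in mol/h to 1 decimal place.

Rachford–Rice: g(ψ) = Σ zᵢ(Kᵢ−1)/(1+ψ(Kᵢ−1)) = 0.
g(0) = ΣzᵢKᵢ − 1 = 0.1993 and g(1) = 1 − Σzᵢ/Kᵢ = -0.9896, so a root lies in (0, 1).
Iterate (Newton) starting at ψ = 0.49:
  ψ = 0.4900: g = -0.26336, g' = -0.7950 → ψ = 0.1587
  ψ = 0.1587: g = 0.00461, g' = -0.9629 → ψ = 0.1635
Converged at ψ = 0.1635.
Then V = ψ·F = 0.1635·178 = 29.1 mol/h and L = F − V = 148.9 mol/h.

L = 148.9 mol/h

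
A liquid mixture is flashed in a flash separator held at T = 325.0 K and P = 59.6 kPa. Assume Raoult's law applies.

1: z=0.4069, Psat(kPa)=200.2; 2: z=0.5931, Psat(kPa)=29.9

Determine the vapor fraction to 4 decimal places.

ψ = 0.5651

Raoult's law: Kᵢ = Pᵢˢᵃᵗ/P = Pᵢˢᵃᵗ/59.6.
  K_1 = 200.2/59.6 = 3.359060, K_2 = 29.9/59.6 = 0.501678
Rachford–Rice: g(ψ) = Σ zᵢ(Kᵢ−1)/(1+ψ(Kᵢ−1)) = 0.
Check two-phase: ΣzᵢKᵢ = 1.6643 > 1 and Σzᵢ/Kᵢ = 1.3034 > 1, so g(0) = 0.6643 > 0 and g(1) = -0.3034 < 0.
Binary case is linear: z₁(K₁−1)(1+ψ(K₂−1)) + z₂(K₂−1)(1+ψ(K₁−1)) = 0
⇒ ψ = [z₁(K₁−1)+z₂(K₂−1)] / [−(K₁−1)(K₂−1)] = 0.66435/1.17557 = 0.5651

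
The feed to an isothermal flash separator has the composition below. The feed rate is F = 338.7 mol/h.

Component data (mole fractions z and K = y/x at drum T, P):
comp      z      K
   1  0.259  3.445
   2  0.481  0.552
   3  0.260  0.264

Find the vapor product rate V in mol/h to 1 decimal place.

V = 56.1 mol/h

Material balance + equilibrium reduce to Σ zᵢ(Kᵢ−1)/(1+ψ(Kᵢ−1)) = 0.
g(0) = ΣzᵢKᵢ − 1 = 0.226 and g(1) = 1 − Σzᵢ/Kᵢ = -0.931, so a root lies in (0, 1).
Iterate (Newton) starting at ψ = 0.5:
  ψ = 0.500: g = -0.2955, g' = -0.826 → ψ = 0.142
  ψ = 0.142: g = 0.0258, g' = -1.138 → ψ = 0.165
  ψ = 0.165: g = 0.0007, g' = -1.081 → ψ = 0.166
Converged at ψ = 0.166.
Then V = ψ·F = 0.1657·338.7 = 56.1 mol/h and L = F − V = 282.6 mol/h.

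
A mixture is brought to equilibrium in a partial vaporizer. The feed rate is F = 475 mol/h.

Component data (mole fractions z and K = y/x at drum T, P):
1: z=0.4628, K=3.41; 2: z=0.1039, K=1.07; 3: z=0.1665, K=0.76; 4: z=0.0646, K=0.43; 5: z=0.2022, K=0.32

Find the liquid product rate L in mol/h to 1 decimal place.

L = 112.6 mol/h

Material balance + equilibrium reduce to Σ zᵢ(Kᵢ−1)/(1+β(Kᵢ−1)) = 0.
g(0) = ΣzᵢKᵢ − 1 = 0.9083 and g(1) = 1 − Σzᵢ/Kᵢ = -0.2340, so a root lies in (0, 1).
Newton iteration, β⁰ = 0.45:
  β = 0.4500: g = 0.24967, g' = -0.8632 → β = 0.7392
  β = 0.7392: g = 0.01921, g' = -0.8028 → β = 0.7632
  β = 0.7632: g = -0.00018, g' = -0.8181 → β = 0.7629
Converged at β = 0.7629.
Then V = β·F = 0.7629·475 = 362.4 mol/h and L = F − V = 112.6 mol/h.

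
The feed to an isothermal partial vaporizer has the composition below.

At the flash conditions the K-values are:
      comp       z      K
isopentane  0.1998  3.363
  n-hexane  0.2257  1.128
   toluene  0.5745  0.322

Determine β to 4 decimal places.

β = 0.0929

Iterate (Newton) starting at β = 0.59:
  β = 0.5900: g = -0.42515, g' = -0.9315 → β = 0.1336
  β = 0.1336: g = -0.04103, g' = -0.9674 → β = 0.0912
  β = 0.0912: g = 0.00184, g' = -1.0589 → β = 0.0929
Converged at β = 0.0929.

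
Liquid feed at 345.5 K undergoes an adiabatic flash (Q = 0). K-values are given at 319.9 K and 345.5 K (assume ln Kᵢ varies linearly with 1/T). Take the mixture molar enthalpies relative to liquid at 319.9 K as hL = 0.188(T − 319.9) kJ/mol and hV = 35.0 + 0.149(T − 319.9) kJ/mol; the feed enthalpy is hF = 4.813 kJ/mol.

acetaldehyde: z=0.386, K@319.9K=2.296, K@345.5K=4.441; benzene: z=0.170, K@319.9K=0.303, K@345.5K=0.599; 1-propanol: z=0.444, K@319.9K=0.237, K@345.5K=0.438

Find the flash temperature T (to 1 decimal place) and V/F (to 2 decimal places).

Adiabatic flash: solve Rachford–Rice at each trial T, then check hF = ψ·hV(T) + (1−ψ)·hL(T).
  T = 319.9 K: K = (2.296, 0.303, 0.237), RR gives ψ = 0.045, H_out = 1.558 kJ/mol
  T = 345.5 K: K = (4.441, 0.599, 0.438), RR gives ψ = 0.562, H_out = 23.922 kJ/mol
  T = 332.7 K: K = (3.234, 0.432, 0.326), RR gives ψ = 0.323, H_out = 13.551 kJ/mol
  T = 326.3 K: K = (2.734, 0.363, 0.279), RR gives ψ = 0.199, H_out = 8.110 kJ/mol
  T = 323.1 K: K = (2.508, 0.332, 0.257), RR gives ψ = 0.127, H_out = 5.038 kJ/mol
  T = 321.5 K: K = (2.400, 0.317, 0.247), RR gives ψ = 0.088, H_out = 3.360 kJ/mol
Linear interpolation between T = 321.5 (H_out = 3.360) and T = 323.1 (H_out = 5.038) on hF = 4.813 gives T ≈ 322.9 K, at which ψ = 0.12.

T = 322.9 K, V/F = 0.12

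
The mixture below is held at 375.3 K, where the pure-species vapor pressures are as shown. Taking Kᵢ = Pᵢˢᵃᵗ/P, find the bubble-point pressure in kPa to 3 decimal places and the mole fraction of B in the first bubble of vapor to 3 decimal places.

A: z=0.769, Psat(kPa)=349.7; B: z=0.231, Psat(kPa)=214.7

At the bubble point ψ → 0, so ΣzᵢKᵢ = 1 with Kᵢ = Pᵢˢᵃᵗ/P ⇒ P = ΣzᵢPᵢˢᵃᵗ.
P = 0.769·349.7 + 0.231·214.7 = 318.515 kPa
yᵢ = zᵢPᵢˢᵃᵗ/P ⇒ y_B = 0.231·214.7/318.515 = 0.156

Pbub = 318.515 kPa, y_B = 0.156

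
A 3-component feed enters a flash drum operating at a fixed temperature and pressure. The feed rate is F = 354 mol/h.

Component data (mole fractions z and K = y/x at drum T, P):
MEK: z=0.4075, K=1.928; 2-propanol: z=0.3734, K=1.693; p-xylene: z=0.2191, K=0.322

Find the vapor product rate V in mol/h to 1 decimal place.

Newton–Raphson from ψ = 0.5:
  ψ = 0.5000: g = 0.22575, g' = -0.4932 → ψ = 0.9578
  ψ = 0.9578: g = -0.06791, g' = -0.9823 → ψ = 0.8886
  ψ = 0.8886: g = -0.00631, g' = -0.8115 → ψ = 0.8809
  ψ = 0.8809: g = -0.00006, g' = -0.7962 → ψ = 0.8808
Converged at ψ = 0.8808.
Then V = ψ·F = 0.8808·354 = 311.8 mol/h and L = F − V = 42.2 mol/h.

V = 311.8 mol/h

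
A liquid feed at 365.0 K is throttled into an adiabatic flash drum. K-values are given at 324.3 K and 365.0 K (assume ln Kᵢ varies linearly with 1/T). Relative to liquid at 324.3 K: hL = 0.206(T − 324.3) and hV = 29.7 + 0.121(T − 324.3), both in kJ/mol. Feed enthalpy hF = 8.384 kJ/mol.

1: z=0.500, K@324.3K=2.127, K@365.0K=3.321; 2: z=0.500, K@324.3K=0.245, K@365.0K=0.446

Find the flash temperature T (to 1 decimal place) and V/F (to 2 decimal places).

T = 327.6 K, V/F = 0.26

Adiabatic flash: solve Rachford–Rice at each trial T, then check hF = ψ·hV(T) + (1−ψ)·hL(T).
  T = 324.3 K: K = (2.127, 0.245), RR gives ψ = 0.219, H_out = 6.492 kJ/mol
  T = 365.0 K: K = (3.321, 0.446), RR gives ψ = 0.687, H_out = 26.414 kJ/mol
  T = 344.6 K: K = (2.691, 0.336), RR gives ψ = 0.458, H_out = 16.985 kJ/mol
  T = 334.5 K: K = (2.403, 0.289), RR gives ψ = 0.346, H_out = 12.088 kJ/mol
  T = 329.4 K: K = (2.263, 0.266), RR gives ψ = 0.285, H_out = 9.405 kJ/mol
  T = 326.9 K: K = (2.196, 0.256), RR gives ψ = 0.254, H_out = 8.011 kJ/mol
  T = 328.1 K: K = (2.228, 0.261), RR gives ψ = 0.269, H_out = 8.688 kJ/mol
Linear interpolation between T = 326.9 (H_out = 8.011) and T = 328.1 (H_out = 8.688) on hF = 8.384 gives T ≈ 327.6 K, at which ψ = 0.26.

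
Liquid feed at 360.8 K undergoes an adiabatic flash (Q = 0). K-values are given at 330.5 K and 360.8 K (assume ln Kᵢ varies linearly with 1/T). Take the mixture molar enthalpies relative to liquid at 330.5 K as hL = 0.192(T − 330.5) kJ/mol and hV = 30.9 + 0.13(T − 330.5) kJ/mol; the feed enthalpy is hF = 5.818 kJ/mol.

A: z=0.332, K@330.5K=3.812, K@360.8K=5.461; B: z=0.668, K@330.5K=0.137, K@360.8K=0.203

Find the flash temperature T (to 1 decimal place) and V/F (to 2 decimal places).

Adiabatic flash: solve Rachford–Rice at each trial T, then check hF = ψ·hV(T) + (1−ψ)·hL(T).
  T = 330.5 K: K = (3.812, 0.137), RR gives ψ = 0.147, H_out = 4.547 kJ/mol
  T = 360.8 K: K = (5.461, 0.203), RR gives ψ = 0.267, H_out = 13.561 kJ/mol
  T = 345.6 K: K = (4.596, 0.168), RR gives ψ = 0.213, H_out = 9.291 kJ/mol
  T = 338.1 K: K = (4.197, 0.152), RR gives ψ = 0.183, H_out = 7.017 kJ/mol
  T = 334.3 K: K = (4.002, 0.144), RR gives ψ = 0.166, H_out = 5.806 kJ/mol
  T = 336.2 K: K = (4.099, 0.148), RR gives ψ = 0.174, H_out = 6.417 kJ/mol
Linear interpolation between T = 334.3 (H_out = 5.806) and T = 336.2 (H_out = 6.417) on hF = 5.818 gives T ≈ 334.3 K, at which ψ = 0.17.

T = 334.3 K, V/F = 0.17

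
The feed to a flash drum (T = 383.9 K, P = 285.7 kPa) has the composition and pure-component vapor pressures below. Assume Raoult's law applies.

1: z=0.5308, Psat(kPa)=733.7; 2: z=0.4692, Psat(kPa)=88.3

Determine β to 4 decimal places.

Raoult's law: Kᵢ = Pᵢˢᵃᵗ/P = Pᵢˢᵃᵗ/285.7.
  K_1 = 733.7/285.7 = 2.568078, K_2 = 88.3/285.7 = 0.309065
Binary case is linear: z₁(K₁−1)(1+β(K₂−1)) + z₂(K₂−1)(1+β(K₁−1)) = 0
⇒ β = [z₁(K₁−1)+z₂(K₂−1)] / [−(K₁−1)(K₂−1)] = 0.50815/1.08344 = 0.4690

β = 0.4690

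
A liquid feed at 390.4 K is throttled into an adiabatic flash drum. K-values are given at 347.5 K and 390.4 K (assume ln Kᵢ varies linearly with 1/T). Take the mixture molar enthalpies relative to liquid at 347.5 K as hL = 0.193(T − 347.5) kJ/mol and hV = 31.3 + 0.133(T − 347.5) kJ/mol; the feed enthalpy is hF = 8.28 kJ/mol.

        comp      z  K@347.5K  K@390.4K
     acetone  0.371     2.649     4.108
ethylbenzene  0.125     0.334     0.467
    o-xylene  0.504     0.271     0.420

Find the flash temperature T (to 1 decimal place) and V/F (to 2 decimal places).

T = 356.5 K, V/F = 0.21

Adiabatic flash: solve Rachford–Rice at each trial T, then check hF = ψ·hV(T) + (1−ψ)·hL(T).
  T = 347.5 K: K = (2.649, 0.334, 0.271), RR gives ψ = 0.136, H_out = 4.266 kJ/mol
  T = 390.4 K: K = (4.108, 0.467, 0.420), RR gives ψ = 0.448, H_out = 21.135 kJ/mol
  T = 368.9 K: K = (3.339, 0.399, 0.342), RR gives ψ = 0.304, H_out = 13.263 kJ/mol
  T = 358.2 K: K = (2.985, 0.366, 0.305), RR gives ψ = 0.226, H_out = 9.005 kJ/mol
  T = 352.9 K: K = (2.816, 0.350, 0.288), RR gives ψ = 0.184, H_out = 6.735 kJ/mol
  T = 355.5 K: K = (2.898, 0.358, 0.296), RR gives ψ = 0.205, H_out = 7.865 kJ/mol
  T = 356.9 K: K = (2.943, 0.362, 0.301), RR gives ψ = 0.216, H_out = 8.460 kJ/mol
Linear interpolation between T = 355.5 (H_out = 7.865) and T = 356.9 (H_out = 8.460) on hF = 8.28 gives T ≈ 356.5 K, at which ψ = 0.21.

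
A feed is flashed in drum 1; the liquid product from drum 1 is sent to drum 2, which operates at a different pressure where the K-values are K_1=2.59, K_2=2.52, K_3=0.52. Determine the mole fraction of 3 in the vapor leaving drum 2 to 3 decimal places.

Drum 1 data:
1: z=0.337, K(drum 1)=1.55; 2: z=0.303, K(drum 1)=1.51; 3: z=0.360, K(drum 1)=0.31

Drum 1:
Material balance + equilibrium reduce to Σ zᵢ(Kᵢ−1)/(1+ψ₁(Kᵢ−1)) = 0.
Feasibility: ΣzᵢKᵢ = 1.091, Σzᵢ/Kᵢ = 1.579 — both > 1, two phases present.
Iterate (Newton) starting at ψ₁ = 0.5:
  ψ₁ = 0.500: g = -0.1107, g' = -0.512 → ψ₁ = 0.284
  ψ₁ = 0.284: g = -0.0136, g' = -0.401 → ψ₁ = 0.250
Converged at ψ₁ = 0.250.
Drum-1 compositions:
  1: x = 0.296, y = 0.459
  2: x = 0.269, y = 0.406
  3: x = 0.435, y = 0.135
Drum-2 feed = drum-1 liquid: z₂ = (0.2963, 0.2688, 0.4349).
Drum 2:
Material balance + equilibrium reduce to Σ zᵢ(Kᵢ−1)/(1+ψ₂(Kᵢ−1)) = 0.
Check two-phase: ΣzᵢKᵢ = 1.671 > 1 and Σzᵢ/Kᵢ = 1.057 > 1, so g(0) = 0.671 > 0 and g(1) = -0.057 < 0.
Iterate (Newton) starting at ψ₂ = 0.37:
  ψ₂ = 0.370: g = 0.3043, g' = -0.700 → ψ₂ = 0.805
  ψ₂ = 0.805: g = 0.0502, g' = -0.536 → ψ₂ = 0.899
  ψ₂ = 0.899: g = -0.0004, g' = -0.548 → ψ₂ = 0.898
Converged at ψ₂ = 0.898.
  1: x = 0.122, y = 0.316
  2: x = 0.114, y = 0.286
  3: x = 0.764, y = 0.397

y_3 (drum 2) = 0.397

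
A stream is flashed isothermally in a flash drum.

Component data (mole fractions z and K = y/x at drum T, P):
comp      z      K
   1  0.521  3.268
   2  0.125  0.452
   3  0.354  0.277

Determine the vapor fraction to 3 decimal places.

Let ψ = V/F and solve Σ zᵢ(Kᵢ−1)/(1+ψ(Kᵢ−1)) = 0.
Check two-phase: ΣzᵢKᵢ = 1.857 > 1 and Σzᵢ/Kᵢ = 1.714 > 1, so g(0) = 0.857 > 0 and g(1) = -0.714 < 0.
Newton iteration, ψ⁰ = 0.41:
  ψ = 0.410: g = 0.1602, g' = -1.156 → ψ = 0.549
  ψ = 0.549: g = 0.0044, g' = -1.117 → ψ = 0.553
Converged at ψ = 0.553.

ψ = 0.553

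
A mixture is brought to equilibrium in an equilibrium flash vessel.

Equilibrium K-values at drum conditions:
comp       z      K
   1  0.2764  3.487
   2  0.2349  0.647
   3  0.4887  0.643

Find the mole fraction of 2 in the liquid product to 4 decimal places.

Material balance + equilibrium reduce to Σ zᵢ(Kᵢ−1)/(1+β(Kᵢ−1)) = 0.
Feasibility: ΣzᵢKᵢ = 1.4300, Σzᵢ/Kᵢ = 1.2024 — both > 1, two phases present.
Newton iteration, β⁰ = 0.68:
  β = 0.6800: g = -0.08408, g' = -0.3954 → β = 0.4673
  β = 0.4673: g = 0.00920, g' = -0.4974 → β = 0.4858
  β = 0.4858: g = 0.00012, g' = -0.4844 → β = 0.4861
Converged at β = 0.4861.
Compositions from xᵢ = zᵢ/(1+β(Kᵢ−1)), yᵢ = Kᵢxᵢ:
  1: x = 0.1251, y = 0.4363
  2: x = 0.2836, y = 0.1835
  3: x = 0.5913, y = 0.3802

x_2 = 0.2836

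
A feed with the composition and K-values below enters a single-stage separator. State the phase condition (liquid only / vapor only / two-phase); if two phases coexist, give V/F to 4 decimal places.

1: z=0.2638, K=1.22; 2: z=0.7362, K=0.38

liquid only

ΣzᵢKᵢ = 0.6016; Σzᵢ/Kᵢ = 2.1536.
Since ΣzᵢKᵢ < 1 the mixture is below its bubble point — single liquid phase.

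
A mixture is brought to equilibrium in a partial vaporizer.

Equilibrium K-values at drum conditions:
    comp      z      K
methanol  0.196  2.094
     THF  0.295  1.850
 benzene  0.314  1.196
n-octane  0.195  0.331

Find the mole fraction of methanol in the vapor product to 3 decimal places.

Let ψ = V/F and solve Σ zᵢ(Kᵢ−1)/(1+ψ(Kᵢ−1)) = 0.
g(0) = ΣzᵢKᵢ − 1 = 0.396 and g(1) = 1 − Σzᵢ/Kᵢ = -0.105, so a root lies in (0, 1).
Iterate (Newton) starting at ψ = 0.5:
  ψ = 0.500: g = 0.1746, g' = -0.410 → ψ = 0.926
  ψ = 0.926: g = -0.0438, g' = -0.736 → ψ = 0.866
  ψ = 0.866: g = -0.0032, g' = -0.635 → ψ = 0.861
Converged at ψ = 0.861.
Compositions from xᵢ = zᵢ/(1+ψ(Kᵢ−1)), yᵢ = Kᵢxᵢ:
  methanol: x = 0.101, y = 0.211
  THF: x = 0.170, y = 0.315
  benzene: x = 0.269, y = 0.321
  n-octane: x = 0.460, y = 0.152

y_methanol = 0.211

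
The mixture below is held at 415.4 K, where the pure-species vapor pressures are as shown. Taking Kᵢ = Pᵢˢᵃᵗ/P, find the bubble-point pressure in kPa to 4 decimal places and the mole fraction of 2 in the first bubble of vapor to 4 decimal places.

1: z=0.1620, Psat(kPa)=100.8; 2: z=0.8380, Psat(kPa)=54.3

Pbub = 61.8330 kPa, y_2 = 0.7359

At the bubble point ψ → 0, so ΣzᵢKᵢ = 1 with Kᵢ = Pᵢˢᵃᵗ/P ⇒ P = ΣzᵢPᵢˢᵃᵗ.
P = 0.1620·100.8 + 0.8380·54.3 = 61.8330 kPa
yᵢ = zᵢPᵢˢᵃᵗ/P ⇒ y_2 = 0.8380·54.3/61.8330 = 0.7359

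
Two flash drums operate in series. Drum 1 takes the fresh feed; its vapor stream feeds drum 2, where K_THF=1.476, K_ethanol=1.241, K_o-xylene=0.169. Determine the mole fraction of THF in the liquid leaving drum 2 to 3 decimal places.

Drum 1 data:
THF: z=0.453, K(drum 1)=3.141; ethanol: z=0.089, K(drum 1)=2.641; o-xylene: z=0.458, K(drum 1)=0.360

x_THF (drum 2) = 0.546

Drum 1:
Material balance + equilibrium reduce to Σ zᵢ(Kᵢ−1)/(1+ψ₁(Kᵢ−1)) = 0.
g(0) = ΣzᵢKᵢ − 1 = 0.823 and g(1) = 1 − Σzᵢ/Kᵢ = -0.450, so a root lies in (0, 1).
Newton–Raphson from ψ₁ = 0.3:
  ψ₁ = 0.300: g = 0.3257, g' = -1.165 → ψ₁ = 0.580
  ψ₁ = 0.580: g = 0.0417, g' = -0.951 → ψ₁ = 0.623
Converged at ψ₁ = 0.623.
Drum-1 compositions:
  THF: x = 0.194, y = 0.609
  ethanol: x = 0.044, y = 0.116
  o-xylene: x = 0.762, y = 0.274
Drum-2 feed = drum-1 vapor: z₂ = (0.6095, 0.1162, 0.2743).
Drum 2:
Let ψ₂ = V/F and solve Σ zᵢ(Kᵢ−1)/(1+ψ₂(Kᵢ−1)) = 0.
Feasibility: ΣzᵢKᵢ = 1.090, Σzᵢ/Kᵢ = 2.130 — both > 1, two phases present.
Iterate (Newton) starting at ψ₂ = 0.5:
  ψ₂ = 0.500: g = -0.1306, g' = -0.650 → ψ₂ = 0.299
  ψ₂ = 0.299: g = -0.0232, g' = -0.447 → ψ₂ = 0.247
  ψ₂ = 0.247: g = -0.0008, g' = -0.417 → ψ₂ = 0.245
Converged at ψ₂ = 0.245.
  THF: x = 0.546, y = 0.806
  ethanol: x = 0.110, y = 0.136
  o-xylene: x = 0.344, y = 0.058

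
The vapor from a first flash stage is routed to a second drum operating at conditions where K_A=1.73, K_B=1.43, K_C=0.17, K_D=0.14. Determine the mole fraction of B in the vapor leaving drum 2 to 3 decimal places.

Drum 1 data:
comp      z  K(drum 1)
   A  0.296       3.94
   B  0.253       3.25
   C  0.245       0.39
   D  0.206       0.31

y_B (drum 2) = 0.403

Drum 1:
Material balance + equilibrium reduce to Σ zᵢ(Kᵢ−1)/(1+ψ₁(Kᵢ−1)) = 0.
Check two-phase: ΣzᵢKᵢ = 2.148 > 1 and Σzᵢ/Kᵢ = 1.446 > 1, so g(0) = 1.148 > 0 and g(1) = -0.446 < 0.
Iterate (Newton) starting at ψ₁ = 0.54:
  ψ₁ = 0.540: g = 0.1439, g' = -1.095 → ψ₁ = 0.671
  ψ₁ = 0.671: g = 0.0014, g' = -1.094 → ψ₁ = 0.673
Converged at ψ₁ = 0.673.
Drum-1 compositions:
  A: x = 0.099, y = 0.392
  B: x = 0.101, y = 0.327
  C: x = 0.415, y = 0.162
  D: x = 0.384, y = 0.119
Drum-2 feed = drum-1 vapor: z₂ = (0.3917, 0.3271, 0.1620, 0.1192).
Drum 2:
Material balance + equilibrium reduce to Σ zᵢ(Kᵢ−1)/(1+ψ₂(Kᵢ−1)) = 0.
Check two-phase: ΣzᵢKᵢ = 1.190 > 1 and Σzᵢ/Kᵢ = 2.260 > 1, so g(0) = 0.190 > 0 and g(1) = -1.260 < 0.
Newton–Raphson from ψ₂ = 0.66:
  ψ₂ = 0.660: g = -0.2319, g' = -1.149 → ψ₂ = 0.458
  ψ₂ = 0.458: g = -0.0544, g' = -0.690 → ψ₂ = 0.379
  ψ₂ = 0.379: g = -0.0036, g' = -0.605 → ψ₂ = 0.373
Converged at ψ₂ = 0.373.
  A: x = 0.308, y = 0.532
  B: x = 0.282, y = 0.403
  C: x = 0.235, y = 0.040
  D: x = 0.176, y = 0.025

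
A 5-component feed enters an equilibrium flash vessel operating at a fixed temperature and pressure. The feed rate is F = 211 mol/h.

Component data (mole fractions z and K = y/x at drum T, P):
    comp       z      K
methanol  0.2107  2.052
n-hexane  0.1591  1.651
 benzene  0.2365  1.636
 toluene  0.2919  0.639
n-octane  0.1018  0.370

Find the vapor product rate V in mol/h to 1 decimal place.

Rachford–Rice: g(ψ) = Σ zᵢ(Kᵢ−1)/(1+ψ(Kᵢ−1)) = 0.
Check two-phase: ΣzᵢKᵢ = 1.3061 > 1 and Σzᵢ/Kᵢ = 1.0755 > 1, so g(0) = 0.3061 > 0 and g(1) = -0.0755 < 0.
Iterate (Newton) starting at ψ = 0.57:
  ψ = 0.5700: g = 0.09176, g' = -0.3372 → ψ = 0.8421
  ψ = 0.8421: g = -0.00563, g' = -0.3961 → ψ = 0.8279
  ψ = 0.8279: g = -0.00004, g' = -0.3900 → ψ = 0.8278
Converged at ψ = 0.8278.
Then V = ψ·F = 0.8278·211 = 174.7 mol/h and L = F − V = 36.3 mol/h.

V = 174.7 mol/h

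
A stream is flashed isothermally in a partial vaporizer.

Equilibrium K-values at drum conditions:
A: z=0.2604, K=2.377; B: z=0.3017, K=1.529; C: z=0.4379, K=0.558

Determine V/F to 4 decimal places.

Material balance + equilibrium reduce to Σ zᵢ(Kᵢ−1)/(1+V/F(Kᵢ−1)) = 0.
g(0) = ΣzᵢKᵢ − 1 = 0.3246 and g(1) = 1 − Σzᵢ/Kᵢ = -0.0916, so a root lies in (0, 1).
Newton iteration, V/F⁰ = 0.5:
  V/F = 0.5000: g = 0.09011, g' = -0.3670 → V/F = 0.7456
  V/F = 0.7456: g = 0.00270, g' = -0.3540 → V/F = 0.7532
Converged at V/F = 0.7532.

V/F = 0.7532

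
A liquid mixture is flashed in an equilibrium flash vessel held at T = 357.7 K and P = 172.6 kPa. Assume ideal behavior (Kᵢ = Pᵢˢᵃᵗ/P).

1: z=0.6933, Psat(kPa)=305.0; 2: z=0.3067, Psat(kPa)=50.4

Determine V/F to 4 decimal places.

V/F = 0.5794

Raoult's law: Kᵢ = Pᵢˢᵃᵗ/P = Pᵢˢᵃᵗ/172.6.
  K_1 = 305.0/172.6 = 1.767092, K_2 = 50.4/172.6 = 0.292005
Rachford–Rice: g(V/F) = Σ zᵢ(Kᵢ−1)/(1+V/F(Kᵢ−1)) = 0.
Feasibility: ΣzᵢKᵢ = 1.3147, Σzᵢ/Kᵢ = 1.4427 — both > 1, two phases present.
Newton–Raphson from V/F = 0.52:
  V/F = 0.5200: g = 0.03651, g' = -0.5936 → V/F = 0.5815
  V/F = 0.5815: g = -0.00134, g' = -0.6393 → V/F = 0.5794
Converged at V/F = 0.5794.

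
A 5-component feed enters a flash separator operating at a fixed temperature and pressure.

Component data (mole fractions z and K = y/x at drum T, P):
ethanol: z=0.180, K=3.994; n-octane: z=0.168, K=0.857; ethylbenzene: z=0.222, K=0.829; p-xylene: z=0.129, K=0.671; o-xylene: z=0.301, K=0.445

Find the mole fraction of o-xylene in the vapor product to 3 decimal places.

y_o-xylene = 0.156

Iterate (Newton) starting at ψ = 0.51:
  ψ = 0.510: g = -0.1382, g' = -0.465 → ψ = 0.213
  ψ = 0.213: g = 0.0300, g' = -0.748 → ψ = 0.253
  ψ = 0.253: g = 0.0015, g' = -0.676 → ψ = 0.255
Converged at ψ = 0.255.
Compositions from xᵢ = zᵢ/(1+ψ(Kᵢ−1)), yᵢ = Kᵢxᵢ:
  ethanol: x = 0.102, y = 0.408
  n-octane: x = 0.174, y = 0.149
  ethylbenzene: x = 0.232, y = 0.192
  p-xylene: x = 0.141, y = 0.094
  o-xylene: x = 0.351, y = 0.156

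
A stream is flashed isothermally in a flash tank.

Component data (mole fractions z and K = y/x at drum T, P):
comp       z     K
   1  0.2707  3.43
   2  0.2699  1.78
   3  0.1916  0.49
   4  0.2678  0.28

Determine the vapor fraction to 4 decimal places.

ψ = 0.5190

Iterate (Newton) starting at ψ = 0.5:
  ψ = 0.5000: g = 0.01599, g' = -0.8395 → ψ = 0.5191
  ψ = 0.5191: g = -0.00002, g' = -0.8419 → ψ = 0.5190
Converged at ψ = 0.5190.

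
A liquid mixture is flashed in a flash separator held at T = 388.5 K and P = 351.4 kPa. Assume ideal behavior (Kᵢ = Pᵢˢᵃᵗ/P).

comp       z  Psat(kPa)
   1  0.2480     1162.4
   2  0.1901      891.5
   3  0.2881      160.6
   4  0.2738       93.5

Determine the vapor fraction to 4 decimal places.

ψ = 0.3941

Raoult's law: Kᵢ = Pᵢˢᵃᵗ/P = Pᵢˢᵃᵗ/351.4.
  K_1 = 1162.4/351.4 = 3.307911, K_2 = 891.5/351.4 = 2.536995, K_3 = 160.6/351.4 = 0.457029, K_4 = 93.5/351.4 = 0.266079
Let ψ = V/F and solve Σ zᵢ(Kᵢ−1)/(1+ψ(Kᵢ−1)) = 0.
Check two-phase: ΣzᵢKᵢ = 1.5072 > 1 and Σzᵢ/Kᵢ = 1.8093 > 1, so g(0) = 0.5072 > 0 and g(1) = -0.8093 < 0.
Newton iteration, ψ⁰ = 0.39:
  ψ = 0.3900: g = 0.00392, g' = -0.9676 → ψ = 0.3941
Converged at ψ = 0.3941.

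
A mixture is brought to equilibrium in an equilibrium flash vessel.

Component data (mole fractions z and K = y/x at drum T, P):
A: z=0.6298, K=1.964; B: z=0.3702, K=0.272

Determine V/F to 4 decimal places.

Binary case is linear: z₁(K₁−1)(1+V/F(K₂−1)) + z₂(K₂−1)(1+V/F(K₁−1)) = 0
⇒ V/F = [z₁(K₁−1)+z₂(K₂−1)] / [−(K₁−1)(K₂−1)] = 0.33762/0.70179 = 0.4811

V/F = 0.4811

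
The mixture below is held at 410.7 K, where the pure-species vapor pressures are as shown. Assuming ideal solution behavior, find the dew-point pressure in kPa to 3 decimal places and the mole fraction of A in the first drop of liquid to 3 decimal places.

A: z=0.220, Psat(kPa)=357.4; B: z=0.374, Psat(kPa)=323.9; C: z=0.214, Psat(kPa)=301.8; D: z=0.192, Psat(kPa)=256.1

At the dew point ψ → 1, so Σzᵢ/Kᵢ = 1 with Kᵢ = Pᵢˢᵃᵗ/P ⇒ 1/P = Σzᵢ/Pᵢˢᵃᵗ.
1/P = 0.220/357.4 + 0.374/323.9 + 0.214/301.8 + 0.192/256.1 = 0.003229 ⇒ P = 309.691 kPa
xᵢ = zᵢP/Pᵢˢᵃᵗ ⇒ x_A = 0.220·309.691/357.4 = 0.191

Pdew = 309.691 kPa, x_A = 0.191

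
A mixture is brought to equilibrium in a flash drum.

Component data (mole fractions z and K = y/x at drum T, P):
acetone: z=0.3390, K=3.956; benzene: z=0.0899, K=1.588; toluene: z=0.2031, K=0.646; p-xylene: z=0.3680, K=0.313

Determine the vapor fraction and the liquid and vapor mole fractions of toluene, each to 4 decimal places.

ψ = 0.4713, x_toluene = 0.2438, y_toluene = 0.1575

Let ψ = V/F and solve Σ zᵢ(Kᵢ−1)/(1+ψ(Kᵢ−1)) = 0.
Feasibility: ΣzᵢKᵢ = 1.7302, Σzᵢ/Kᵢ = 1.6324 — both > 1, two phases present.
Newton iteration, ψ⁰ = 0.5:
  ψ = 0.5000: g = -0.02721, g' = -0.9415 → ψ = 0.4711
  ψ = 0.4711: g = 0.00015, g' = -0.9529 → ψ = 0.4713
Converged at ψ = 0.4713.
Compositions from xᵢ = zᵢ/(1+ψ(Kᵢ−1)), yᵢ = Kᵢxᵢ:
  acetone: x = 0.1417, y = 0.5604
  benzene: x = 0.0704, y = 0.1118
  toluene: x = 0.2438, y = 0.1575
  p-xylene: x = 0.5442, y = 0.1703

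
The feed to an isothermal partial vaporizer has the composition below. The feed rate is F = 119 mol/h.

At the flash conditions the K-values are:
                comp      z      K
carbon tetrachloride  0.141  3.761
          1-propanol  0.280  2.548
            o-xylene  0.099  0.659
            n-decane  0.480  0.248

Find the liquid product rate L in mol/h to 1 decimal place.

L = 82.7 mol/h

Rachford–Rice: g(V/F) = Σ zᵢ(Kᵢ−1)/(1+V/F(Kᵢ−1)) = 0.
Check two-phase: ΣzᵢKᵢ = 1.428 > 1 and Σzᵢ/Kᵢ = 2.233 > 1, so g(0) = 0.428 > 0 and g(1) = -1.233 < 0.
Newton iteration, V/F⁰ = 0.32:
  V/F = 0.320: g = -0.0167, g' = -1.088 → V/F = 0.305
Converged at V/F = 0.305.
Then V = V/F·F = 0.3047·119 = 36.3 mol/h and L = F − V = 82.7 mol/h.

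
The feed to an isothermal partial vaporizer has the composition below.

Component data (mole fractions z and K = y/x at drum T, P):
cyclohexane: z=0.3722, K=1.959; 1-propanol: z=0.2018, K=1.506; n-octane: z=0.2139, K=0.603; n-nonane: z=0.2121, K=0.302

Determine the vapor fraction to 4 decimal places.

ψ = 0.4780

Let ψ = V/F and solve Σ zᵢ(Kᵢ−1)/(1+ψ(Kᵢ−1)) = 0.
Check two-phase: ΣzᵢKᵢ = 1.2261 > 1 and Σzᵢ/Kᵢ = 1.3810 > 1, so g(0) = 0.2261 > 0 and g(1) = -0.3810 < 0.
Iterate (Newton) starting at ψ = 0.69:
  ψ = 0.6900: g = -0.11206, g' = -0.6009 → ψ = 0.5035
  ψ = 0.5035: g = -0.01231, g' = -0.4868 → ψ = 0.4782
  ψ = 0.4782: g = -0.00011, g' = -0.4786 → ψ = 0.4780
Converged at ψ = 0.4780.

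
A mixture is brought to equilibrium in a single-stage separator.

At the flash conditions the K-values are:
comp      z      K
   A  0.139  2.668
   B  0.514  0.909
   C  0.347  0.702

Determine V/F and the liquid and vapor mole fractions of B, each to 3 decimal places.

Newton–Raphson from V/F = 0.5:
  V/F = 0.500: g = -0.0441, g' = -0.162 → V/F = 0.228
  V/F = 0.228: g = 0.0092, g' = -0.243 → V/F = 0.266
  V/F = 0.266: g = 0.0003, g' = -0.226 → V/F = 0.268
Converged at V/F = 0.268.
Compositions from xᵢ = zᵢ/(1+V/F(Kᵢ−1)), yᵢ = Kᵢxᵢ:
  A: x = 0.096, y = 0.256
  B: x = 0.527, y = 0.479
  C: x = 0.377, y = 0.265

V/F = 0.268, x_B = 0.527, y_B = 0.479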